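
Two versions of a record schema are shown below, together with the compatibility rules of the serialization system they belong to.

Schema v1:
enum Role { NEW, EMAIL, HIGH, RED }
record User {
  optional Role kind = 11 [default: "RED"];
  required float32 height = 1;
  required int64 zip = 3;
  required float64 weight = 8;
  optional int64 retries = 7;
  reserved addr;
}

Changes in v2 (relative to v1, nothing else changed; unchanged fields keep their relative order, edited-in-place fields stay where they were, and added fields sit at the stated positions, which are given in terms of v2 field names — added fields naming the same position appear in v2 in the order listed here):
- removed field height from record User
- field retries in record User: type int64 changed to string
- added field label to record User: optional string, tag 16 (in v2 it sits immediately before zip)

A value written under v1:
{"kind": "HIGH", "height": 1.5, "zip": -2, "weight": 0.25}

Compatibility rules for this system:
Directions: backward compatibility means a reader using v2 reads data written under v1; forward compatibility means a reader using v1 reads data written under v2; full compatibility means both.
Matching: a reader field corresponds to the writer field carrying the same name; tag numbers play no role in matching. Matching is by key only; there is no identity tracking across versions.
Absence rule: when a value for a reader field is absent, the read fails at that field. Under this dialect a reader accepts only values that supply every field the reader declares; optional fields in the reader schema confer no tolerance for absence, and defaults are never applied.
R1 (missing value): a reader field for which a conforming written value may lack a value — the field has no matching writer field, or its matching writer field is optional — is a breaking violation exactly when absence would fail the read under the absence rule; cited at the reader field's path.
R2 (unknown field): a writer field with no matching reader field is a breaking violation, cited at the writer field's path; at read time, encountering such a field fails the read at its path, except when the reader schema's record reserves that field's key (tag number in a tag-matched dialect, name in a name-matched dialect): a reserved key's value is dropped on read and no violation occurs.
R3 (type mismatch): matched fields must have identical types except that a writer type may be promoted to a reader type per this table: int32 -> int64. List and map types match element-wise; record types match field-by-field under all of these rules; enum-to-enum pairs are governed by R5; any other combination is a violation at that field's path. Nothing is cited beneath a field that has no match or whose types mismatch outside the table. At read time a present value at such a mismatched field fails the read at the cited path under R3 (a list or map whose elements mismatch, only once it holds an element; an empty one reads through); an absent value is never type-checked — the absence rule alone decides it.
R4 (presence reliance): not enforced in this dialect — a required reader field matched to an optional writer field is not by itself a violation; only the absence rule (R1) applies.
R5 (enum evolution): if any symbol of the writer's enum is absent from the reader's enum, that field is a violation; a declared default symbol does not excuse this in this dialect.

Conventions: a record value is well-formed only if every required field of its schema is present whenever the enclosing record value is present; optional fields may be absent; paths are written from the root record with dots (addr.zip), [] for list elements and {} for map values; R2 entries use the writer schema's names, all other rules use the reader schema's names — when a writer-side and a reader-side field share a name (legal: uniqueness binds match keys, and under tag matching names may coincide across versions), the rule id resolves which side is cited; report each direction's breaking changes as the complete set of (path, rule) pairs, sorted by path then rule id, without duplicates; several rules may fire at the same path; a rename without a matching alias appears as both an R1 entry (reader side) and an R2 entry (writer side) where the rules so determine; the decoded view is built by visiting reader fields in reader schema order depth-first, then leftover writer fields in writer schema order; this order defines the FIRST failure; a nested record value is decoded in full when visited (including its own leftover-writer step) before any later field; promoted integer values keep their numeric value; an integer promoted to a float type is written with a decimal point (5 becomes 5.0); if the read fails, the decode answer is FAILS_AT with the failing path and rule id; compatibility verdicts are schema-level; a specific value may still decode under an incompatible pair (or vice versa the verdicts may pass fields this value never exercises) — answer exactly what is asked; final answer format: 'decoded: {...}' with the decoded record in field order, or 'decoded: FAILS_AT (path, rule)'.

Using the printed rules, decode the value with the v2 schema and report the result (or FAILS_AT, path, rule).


decoded: FAILS_AT (label, R1)

the writer's type comes first in each User pair
decode walk for User under reader schema v2:
  kind := "HIGH"
  read fails at label under R1 (no fill)
  => FAILS_AT (label, R1)
diffs on User not affecting the asked answer:
  removed field height from record User -> schema-level compatibility only; this User value's decode is unchanged
  field retries in record User: type int64 changed to string -> schema-level compatibility only; this User value's decode is unchanged


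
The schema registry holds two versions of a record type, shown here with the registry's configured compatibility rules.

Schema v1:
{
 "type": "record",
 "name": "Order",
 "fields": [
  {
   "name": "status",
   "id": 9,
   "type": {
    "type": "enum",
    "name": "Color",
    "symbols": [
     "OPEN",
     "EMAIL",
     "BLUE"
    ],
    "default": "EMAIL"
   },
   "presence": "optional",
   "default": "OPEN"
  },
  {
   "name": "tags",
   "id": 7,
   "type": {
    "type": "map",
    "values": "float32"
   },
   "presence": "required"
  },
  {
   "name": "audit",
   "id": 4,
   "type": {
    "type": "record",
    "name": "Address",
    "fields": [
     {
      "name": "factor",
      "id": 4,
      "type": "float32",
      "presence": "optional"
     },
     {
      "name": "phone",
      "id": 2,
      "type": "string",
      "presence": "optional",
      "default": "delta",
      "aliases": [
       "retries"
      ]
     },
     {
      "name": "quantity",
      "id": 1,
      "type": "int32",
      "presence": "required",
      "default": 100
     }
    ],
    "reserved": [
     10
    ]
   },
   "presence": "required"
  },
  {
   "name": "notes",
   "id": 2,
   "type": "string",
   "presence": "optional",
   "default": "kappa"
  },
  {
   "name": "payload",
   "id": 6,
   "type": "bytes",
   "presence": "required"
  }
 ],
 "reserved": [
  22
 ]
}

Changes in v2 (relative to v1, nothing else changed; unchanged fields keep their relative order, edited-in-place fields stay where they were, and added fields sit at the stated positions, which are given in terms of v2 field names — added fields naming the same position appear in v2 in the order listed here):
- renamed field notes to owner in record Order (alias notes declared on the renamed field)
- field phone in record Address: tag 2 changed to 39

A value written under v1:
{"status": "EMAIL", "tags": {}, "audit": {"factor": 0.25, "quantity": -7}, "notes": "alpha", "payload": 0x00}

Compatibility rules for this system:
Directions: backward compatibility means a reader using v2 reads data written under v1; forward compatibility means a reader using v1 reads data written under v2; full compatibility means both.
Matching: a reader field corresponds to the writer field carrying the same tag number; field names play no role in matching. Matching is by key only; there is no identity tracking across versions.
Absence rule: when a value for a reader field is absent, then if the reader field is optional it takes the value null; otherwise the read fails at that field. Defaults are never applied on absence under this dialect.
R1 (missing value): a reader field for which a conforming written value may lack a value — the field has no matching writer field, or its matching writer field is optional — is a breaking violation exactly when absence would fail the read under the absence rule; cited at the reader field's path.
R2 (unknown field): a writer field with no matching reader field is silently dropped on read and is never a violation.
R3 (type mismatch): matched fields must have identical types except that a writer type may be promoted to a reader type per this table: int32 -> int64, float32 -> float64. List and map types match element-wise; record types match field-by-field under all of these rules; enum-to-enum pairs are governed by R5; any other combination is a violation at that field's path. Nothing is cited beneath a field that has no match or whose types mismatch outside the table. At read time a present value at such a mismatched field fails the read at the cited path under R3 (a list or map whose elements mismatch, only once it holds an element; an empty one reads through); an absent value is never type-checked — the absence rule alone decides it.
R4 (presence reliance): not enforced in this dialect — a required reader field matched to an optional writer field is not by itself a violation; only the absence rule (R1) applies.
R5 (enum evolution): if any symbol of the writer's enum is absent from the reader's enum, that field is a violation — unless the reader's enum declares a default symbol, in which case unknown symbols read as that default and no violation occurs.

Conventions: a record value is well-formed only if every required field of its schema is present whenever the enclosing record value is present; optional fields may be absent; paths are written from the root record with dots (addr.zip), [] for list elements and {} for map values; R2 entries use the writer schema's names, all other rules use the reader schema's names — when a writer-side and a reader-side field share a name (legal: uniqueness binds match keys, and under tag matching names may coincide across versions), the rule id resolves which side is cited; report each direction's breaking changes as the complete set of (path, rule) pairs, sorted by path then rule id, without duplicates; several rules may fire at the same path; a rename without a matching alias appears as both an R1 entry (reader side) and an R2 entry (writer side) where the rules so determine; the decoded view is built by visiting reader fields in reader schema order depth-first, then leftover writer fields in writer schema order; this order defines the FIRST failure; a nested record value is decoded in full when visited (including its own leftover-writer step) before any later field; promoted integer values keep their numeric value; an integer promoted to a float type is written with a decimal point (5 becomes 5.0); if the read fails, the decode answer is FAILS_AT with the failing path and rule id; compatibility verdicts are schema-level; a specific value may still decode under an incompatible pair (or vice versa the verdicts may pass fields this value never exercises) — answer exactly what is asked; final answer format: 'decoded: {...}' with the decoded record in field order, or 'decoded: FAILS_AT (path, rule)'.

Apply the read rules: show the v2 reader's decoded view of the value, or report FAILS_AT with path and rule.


decoded: {"status": "EMAIL", "tags": {}, "audit": {"factor": 0.25, "phone": null, "quantity": -7}, "owner": "alpha", "payload": 0x00}

in Order below, arrows point writer -> reader
migrating the Order value to v2:
  status := "EMAIL"
  tags := {}
  audit.factor := 0.25
  audit.phone := null (not supplied -> null)
  audit.quantity := -7
  owner := "alpha" (from writer notes)
  payload := 0x00
  => decoded: {"status": "EMAIL", "tags": {}, "audit": {"factor": 0.25, "phone": null, "quantity": -7}, "owner": "alpha", "payload": 0x00}
ruling out the remaining Order differences:
  field phone in record Address: tag 2 changed to 39 -> fires no rule on Order under this dialect and leaves the result unchanged


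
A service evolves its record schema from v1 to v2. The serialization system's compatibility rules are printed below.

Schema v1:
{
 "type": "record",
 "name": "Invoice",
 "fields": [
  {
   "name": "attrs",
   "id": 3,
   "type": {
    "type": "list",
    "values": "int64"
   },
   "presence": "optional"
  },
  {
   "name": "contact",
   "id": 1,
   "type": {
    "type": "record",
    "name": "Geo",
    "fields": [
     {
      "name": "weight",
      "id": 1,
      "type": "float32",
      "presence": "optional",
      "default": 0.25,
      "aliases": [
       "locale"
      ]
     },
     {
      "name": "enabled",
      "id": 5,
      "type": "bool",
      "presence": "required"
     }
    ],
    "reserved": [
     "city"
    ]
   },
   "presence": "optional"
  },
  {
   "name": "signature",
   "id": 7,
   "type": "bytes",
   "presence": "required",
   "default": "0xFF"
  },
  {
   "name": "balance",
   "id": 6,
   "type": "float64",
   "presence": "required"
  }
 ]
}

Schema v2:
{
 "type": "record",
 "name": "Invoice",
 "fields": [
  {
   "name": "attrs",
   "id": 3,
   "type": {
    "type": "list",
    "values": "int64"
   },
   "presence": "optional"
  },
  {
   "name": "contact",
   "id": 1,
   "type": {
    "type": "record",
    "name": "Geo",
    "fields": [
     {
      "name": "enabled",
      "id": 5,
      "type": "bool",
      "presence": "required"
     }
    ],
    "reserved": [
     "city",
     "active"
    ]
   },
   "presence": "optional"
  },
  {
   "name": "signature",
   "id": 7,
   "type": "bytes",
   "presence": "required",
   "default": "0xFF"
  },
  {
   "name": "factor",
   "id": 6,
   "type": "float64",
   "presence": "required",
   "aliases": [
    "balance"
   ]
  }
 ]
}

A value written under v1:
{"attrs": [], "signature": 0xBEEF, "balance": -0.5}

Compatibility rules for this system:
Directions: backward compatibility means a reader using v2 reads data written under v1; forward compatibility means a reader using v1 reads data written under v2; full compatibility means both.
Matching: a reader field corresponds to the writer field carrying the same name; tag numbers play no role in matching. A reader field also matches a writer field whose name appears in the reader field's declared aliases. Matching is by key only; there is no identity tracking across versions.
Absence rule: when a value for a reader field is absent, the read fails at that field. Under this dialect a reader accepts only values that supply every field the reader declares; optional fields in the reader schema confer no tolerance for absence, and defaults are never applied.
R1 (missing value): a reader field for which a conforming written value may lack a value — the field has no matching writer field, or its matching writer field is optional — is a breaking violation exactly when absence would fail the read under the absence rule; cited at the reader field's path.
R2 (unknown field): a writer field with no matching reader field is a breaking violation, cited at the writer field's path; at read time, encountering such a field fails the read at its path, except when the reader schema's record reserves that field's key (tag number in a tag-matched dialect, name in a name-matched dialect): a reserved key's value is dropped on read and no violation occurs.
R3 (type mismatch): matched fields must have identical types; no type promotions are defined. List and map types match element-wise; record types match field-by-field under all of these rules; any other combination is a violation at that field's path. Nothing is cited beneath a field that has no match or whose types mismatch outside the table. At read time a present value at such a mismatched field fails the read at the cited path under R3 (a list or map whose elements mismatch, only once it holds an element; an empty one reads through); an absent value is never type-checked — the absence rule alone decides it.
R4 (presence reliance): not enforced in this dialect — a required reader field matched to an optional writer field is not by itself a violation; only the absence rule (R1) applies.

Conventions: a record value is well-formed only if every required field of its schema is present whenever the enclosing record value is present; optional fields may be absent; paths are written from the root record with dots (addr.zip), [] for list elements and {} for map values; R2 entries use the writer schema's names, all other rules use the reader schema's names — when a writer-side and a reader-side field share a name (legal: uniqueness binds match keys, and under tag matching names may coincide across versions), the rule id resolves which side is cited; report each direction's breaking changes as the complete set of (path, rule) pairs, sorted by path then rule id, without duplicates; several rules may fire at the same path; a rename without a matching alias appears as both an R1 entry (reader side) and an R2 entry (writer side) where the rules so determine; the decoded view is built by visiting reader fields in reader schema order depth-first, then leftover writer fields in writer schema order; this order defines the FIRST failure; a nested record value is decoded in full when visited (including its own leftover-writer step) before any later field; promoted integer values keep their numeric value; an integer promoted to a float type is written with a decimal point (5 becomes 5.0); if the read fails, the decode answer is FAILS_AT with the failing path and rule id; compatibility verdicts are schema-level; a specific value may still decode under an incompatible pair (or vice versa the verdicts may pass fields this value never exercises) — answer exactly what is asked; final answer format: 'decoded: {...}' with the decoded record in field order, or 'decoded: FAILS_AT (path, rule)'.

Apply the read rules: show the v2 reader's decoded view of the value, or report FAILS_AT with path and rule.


arrows below run writer -> reader for Invoice
decode (reader v2):
  attrs := []
  read fails at contact under R1 (no fill)
  => FAILS_AT (contact, R1)
diffs on Invoice not affecting the asked answer:
  renamed field balance to factor in record Invoice (alias balance declared on the renamed field) -> a verdict-level change on Invoice — the shown value reads the same
  removed field weight from record Geo -> a verdict-level change on Invoice — the shown value reads the same

decoded: FAILS_AT (contact, R1)


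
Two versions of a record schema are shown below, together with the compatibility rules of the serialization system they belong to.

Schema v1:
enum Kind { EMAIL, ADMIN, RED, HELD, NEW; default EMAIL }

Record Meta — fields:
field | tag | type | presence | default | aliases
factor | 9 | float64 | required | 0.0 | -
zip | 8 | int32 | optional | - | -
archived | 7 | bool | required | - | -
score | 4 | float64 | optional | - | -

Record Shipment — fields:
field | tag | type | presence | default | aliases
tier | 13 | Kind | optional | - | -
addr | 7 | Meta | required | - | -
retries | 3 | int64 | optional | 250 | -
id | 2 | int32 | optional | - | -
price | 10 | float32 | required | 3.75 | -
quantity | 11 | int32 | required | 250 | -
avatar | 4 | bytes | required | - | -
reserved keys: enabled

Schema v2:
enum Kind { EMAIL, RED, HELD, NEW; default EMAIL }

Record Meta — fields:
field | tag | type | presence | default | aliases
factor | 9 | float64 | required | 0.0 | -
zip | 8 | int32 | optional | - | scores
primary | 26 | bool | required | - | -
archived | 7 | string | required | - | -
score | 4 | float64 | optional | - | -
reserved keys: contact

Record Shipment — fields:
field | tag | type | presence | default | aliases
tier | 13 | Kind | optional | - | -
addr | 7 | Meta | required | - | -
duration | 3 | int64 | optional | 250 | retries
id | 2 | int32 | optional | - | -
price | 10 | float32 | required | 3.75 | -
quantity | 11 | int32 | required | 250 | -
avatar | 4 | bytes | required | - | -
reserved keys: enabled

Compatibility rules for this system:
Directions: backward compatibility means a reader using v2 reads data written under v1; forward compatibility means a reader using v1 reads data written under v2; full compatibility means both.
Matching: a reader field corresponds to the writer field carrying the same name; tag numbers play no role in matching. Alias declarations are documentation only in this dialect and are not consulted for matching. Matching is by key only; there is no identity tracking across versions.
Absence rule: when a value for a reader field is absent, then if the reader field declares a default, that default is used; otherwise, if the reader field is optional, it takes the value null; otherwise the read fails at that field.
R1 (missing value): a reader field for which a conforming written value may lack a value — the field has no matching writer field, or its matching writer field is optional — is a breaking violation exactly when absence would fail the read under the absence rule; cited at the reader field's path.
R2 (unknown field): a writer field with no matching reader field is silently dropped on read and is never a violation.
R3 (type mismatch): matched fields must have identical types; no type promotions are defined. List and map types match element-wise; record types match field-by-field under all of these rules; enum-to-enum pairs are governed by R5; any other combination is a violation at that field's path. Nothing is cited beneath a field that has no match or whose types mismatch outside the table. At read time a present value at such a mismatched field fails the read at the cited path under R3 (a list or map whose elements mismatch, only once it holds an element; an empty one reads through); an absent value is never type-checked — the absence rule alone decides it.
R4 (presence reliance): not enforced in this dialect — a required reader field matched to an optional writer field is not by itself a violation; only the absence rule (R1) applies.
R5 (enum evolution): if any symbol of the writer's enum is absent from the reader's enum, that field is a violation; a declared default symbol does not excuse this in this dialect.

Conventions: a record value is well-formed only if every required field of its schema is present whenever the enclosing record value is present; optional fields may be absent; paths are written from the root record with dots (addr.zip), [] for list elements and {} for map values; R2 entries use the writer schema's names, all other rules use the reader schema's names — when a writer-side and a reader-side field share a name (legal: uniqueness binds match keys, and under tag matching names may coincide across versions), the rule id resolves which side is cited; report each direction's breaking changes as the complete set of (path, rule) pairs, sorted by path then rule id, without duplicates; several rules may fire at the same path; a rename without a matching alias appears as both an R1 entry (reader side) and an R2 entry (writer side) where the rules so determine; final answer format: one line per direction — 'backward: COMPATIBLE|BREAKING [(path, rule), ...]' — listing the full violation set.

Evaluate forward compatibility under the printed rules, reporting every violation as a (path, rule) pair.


arrows below run writer -> reader for Shipment
forward on Shipment — v1 reading data written by v2:
  tier: Kind -> Kind, writer optional; from tier
  addr: Meta -> Meta, writer required; from addr
  retries has no writer counterpart
  id: int32 -> int32, writer optional; from id
  price: float32 -> float32, writer required; from price
  quantity: int32 -> int32, writer required; from quantity
  avatar: bytes -> bytes, writer required; from avatar
  writer duration: unknown to reader
  addr.factor: float64 -> float64, writer required; from addr.factor
  addr.zip: int32 -> int32, writer optional; from addr.zip
  addr.archived: string -> bool, writer required; from addr.archived
  addr.score: float64 -> float64, writer optional; from addr.score
  writer addr.primary: unknown to reader
  breaking: (addr.archived, R3)
  => forward: BREAKING (1)
diffs on Shipment not affecting the asked answer:
  enum Kind (field tier in record Shipment): symbol ADMIN removed -> its effect on Shipment is confined to the backward direction, not asked
  renamed field retries to duration in record Shipment (alias retries declared on the renamed field) -> fires no rule on Shipment, leaving the asked answer as it is
  added field primary to record Meta: required bool, tag 26 (in v2 it sits immediately before archived) -> its effect on Shipment is confined to the backward direction, not asked

forward: BREAKING [(addr.archived, R3)]


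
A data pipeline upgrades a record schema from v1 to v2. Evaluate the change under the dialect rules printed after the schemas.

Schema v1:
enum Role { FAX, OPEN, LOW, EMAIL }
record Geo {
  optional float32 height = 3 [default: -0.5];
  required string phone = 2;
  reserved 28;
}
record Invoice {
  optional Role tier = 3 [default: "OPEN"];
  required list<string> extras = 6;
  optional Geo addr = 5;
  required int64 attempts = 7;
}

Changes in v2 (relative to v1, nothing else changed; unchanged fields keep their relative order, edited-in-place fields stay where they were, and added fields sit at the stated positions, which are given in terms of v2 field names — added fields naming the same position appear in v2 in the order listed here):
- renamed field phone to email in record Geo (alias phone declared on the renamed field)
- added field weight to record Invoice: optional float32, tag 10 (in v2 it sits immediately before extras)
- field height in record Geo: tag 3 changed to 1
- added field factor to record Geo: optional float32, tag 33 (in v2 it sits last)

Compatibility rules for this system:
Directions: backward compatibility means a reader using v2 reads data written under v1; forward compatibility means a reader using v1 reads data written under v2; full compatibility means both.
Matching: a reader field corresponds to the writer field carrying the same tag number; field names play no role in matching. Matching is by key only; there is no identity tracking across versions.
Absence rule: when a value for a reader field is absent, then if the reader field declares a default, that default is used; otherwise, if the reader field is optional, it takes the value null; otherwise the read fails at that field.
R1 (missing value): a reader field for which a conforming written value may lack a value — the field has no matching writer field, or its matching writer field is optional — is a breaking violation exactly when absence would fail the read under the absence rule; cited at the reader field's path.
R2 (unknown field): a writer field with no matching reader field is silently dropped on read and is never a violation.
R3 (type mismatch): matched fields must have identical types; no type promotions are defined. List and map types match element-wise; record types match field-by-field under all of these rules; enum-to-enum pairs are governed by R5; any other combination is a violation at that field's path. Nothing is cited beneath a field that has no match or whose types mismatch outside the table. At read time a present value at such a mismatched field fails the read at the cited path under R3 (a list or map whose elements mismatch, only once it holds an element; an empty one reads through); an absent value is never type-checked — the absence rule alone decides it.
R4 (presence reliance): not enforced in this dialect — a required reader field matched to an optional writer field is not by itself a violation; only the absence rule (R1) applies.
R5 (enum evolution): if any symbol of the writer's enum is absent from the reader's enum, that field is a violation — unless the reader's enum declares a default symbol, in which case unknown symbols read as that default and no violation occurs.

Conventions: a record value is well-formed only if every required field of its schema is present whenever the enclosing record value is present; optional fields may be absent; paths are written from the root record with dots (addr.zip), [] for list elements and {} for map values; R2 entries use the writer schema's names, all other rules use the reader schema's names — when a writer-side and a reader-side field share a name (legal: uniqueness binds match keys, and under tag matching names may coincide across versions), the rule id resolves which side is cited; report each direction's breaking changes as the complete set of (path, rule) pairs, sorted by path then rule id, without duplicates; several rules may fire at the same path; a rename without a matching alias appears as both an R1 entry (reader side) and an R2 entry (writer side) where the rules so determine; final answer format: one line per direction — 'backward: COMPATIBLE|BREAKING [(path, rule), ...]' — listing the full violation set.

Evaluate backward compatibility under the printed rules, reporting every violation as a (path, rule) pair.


backward: COMPATIBLE []

in Invoice below, arrows point writer -> reader
backward for Invoice (reader v2, writer v1):
  writer optional, Role -> Role: reader tier maps from writer tier
  weight: no writer match
  writer required, list<string> -> list<string>: reader extras maps from writer extras
  writer optional, Geo -> Geo: reader addr maps from writer addr
  writer required, int64 -> int64: reader attempts maps from writer attempts
  addr.height: no writer match
  writer required, string -> string: reader addr.email maps from writer addr.phone
  addr.factor: no writer match
  leftover writer field: addr.height
  => no violations; backward on Invoice: COMPATIBLE
the rest of the Invoice diff is inert for this question:
  renamed field phone to email in record Geo (alias phone declared on the renamed field) -> fires no rule on Invoice, leaving the asked answer as it is
  added field weight to record Invoice: optional float32, tag 10 (in v2 it sits immediately before extras) -> fires no rule on Invoice, leaving the asked answer as it is
  field height in record Geo: tag 3 changed to 1 -> fires no rule on Invoice, leaving the asked answer as it is
  added field factor to record Geo: optional float32, tag 33 (in v2 it sits last) -> fires no rule on Invoice, leaving the asked answer as it is


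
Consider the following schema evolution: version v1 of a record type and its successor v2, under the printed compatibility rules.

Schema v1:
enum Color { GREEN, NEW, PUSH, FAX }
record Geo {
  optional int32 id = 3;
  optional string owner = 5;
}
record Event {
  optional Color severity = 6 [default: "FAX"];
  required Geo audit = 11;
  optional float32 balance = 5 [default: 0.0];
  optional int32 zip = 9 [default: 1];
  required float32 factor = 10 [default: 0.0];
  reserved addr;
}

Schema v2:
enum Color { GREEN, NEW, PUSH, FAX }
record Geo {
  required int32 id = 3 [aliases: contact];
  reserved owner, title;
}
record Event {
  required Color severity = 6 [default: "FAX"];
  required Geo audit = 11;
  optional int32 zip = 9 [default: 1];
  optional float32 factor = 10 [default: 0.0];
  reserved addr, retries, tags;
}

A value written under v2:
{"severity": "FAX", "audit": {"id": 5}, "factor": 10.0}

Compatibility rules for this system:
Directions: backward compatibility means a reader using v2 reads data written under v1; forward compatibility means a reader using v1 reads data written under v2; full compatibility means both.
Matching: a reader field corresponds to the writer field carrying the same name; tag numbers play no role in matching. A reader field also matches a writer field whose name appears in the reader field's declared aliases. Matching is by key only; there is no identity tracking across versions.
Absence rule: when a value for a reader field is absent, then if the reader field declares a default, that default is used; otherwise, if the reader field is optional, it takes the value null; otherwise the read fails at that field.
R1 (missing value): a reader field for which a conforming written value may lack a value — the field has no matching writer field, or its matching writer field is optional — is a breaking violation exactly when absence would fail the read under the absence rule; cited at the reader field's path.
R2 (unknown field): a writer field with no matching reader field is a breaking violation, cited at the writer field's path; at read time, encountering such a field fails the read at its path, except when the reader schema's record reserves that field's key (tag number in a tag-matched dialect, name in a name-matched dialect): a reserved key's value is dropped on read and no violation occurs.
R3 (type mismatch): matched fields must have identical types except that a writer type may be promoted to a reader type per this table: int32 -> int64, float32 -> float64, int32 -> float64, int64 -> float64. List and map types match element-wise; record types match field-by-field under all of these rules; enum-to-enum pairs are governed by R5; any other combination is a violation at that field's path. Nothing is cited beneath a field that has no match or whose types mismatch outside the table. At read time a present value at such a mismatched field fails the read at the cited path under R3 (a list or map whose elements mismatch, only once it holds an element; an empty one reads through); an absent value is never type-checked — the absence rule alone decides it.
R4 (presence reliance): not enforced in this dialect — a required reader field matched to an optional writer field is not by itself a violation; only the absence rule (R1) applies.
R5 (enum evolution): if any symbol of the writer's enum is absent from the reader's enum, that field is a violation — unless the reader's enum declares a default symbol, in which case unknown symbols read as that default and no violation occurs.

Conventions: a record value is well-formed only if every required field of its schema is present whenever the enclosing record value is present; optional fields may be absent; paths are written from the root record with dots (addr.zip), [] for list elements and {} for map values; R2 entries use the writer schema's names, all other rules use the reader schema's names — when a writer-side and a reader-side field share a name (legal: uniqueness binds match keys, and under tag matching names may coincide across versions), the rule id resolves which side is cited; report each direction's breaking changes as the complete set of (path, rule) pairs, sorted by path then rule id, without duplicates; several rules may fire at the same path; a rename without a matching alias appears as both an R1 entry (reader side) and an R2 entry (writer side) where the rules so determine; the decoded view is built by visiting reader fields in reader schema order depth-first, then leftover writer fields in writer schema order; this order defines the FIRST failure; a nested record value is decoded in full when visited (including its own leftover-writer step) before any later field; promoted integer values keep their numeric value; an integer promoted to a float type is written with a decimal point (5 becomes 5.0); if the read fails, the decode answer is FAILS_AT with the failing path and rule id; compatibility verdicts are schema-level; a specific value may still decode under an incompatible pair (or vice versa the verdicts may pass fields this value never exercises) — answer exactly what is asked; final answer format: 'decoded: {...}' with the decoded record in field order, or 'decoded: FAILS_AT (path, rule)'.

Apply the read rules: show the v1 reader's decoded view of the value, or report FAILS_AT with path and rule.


decoded: {"severity": "FAX", "audit": {"id": 5, "owner": null}, "balance": 0.0, "zip": 1, "factor": 10.0}

arrows below run writer -> reader for Event
decode (reader v1):
  severity := "FAX"
  audit.id := 5
  audit.owner := null (absent, optional -> null)
  balance := 0.0 (absent -> default)
  zip := 1 (absent -> default)
  factor := 10.0
  => decoded: {"severity": "FAX", "audit": {"id": 5, "owner": null}, "balance": 0.0, "zip": 1, "factor": 10.0}
the rest of the Event diff is inert for this question:
  field severity in record Event: optional changed to required -> inert under this dialect — no rule fires on Event and the result does not move
  removed field owner from record Geo (its key "owner" joins the reserved list) -> inert under this dialect — no rule fires on Event and the result does not move
  field factor in record Event: required changed to optional -> inert under this dialect — no rule fires on Event and the result does not move
  removed field balance from record Event -> changes Event's schema-level verdicts only — the decode of this value is the same
  field id in record Geo: optional changed to required -> changes Event's schema-level verdicts only — the decode of this value is the same


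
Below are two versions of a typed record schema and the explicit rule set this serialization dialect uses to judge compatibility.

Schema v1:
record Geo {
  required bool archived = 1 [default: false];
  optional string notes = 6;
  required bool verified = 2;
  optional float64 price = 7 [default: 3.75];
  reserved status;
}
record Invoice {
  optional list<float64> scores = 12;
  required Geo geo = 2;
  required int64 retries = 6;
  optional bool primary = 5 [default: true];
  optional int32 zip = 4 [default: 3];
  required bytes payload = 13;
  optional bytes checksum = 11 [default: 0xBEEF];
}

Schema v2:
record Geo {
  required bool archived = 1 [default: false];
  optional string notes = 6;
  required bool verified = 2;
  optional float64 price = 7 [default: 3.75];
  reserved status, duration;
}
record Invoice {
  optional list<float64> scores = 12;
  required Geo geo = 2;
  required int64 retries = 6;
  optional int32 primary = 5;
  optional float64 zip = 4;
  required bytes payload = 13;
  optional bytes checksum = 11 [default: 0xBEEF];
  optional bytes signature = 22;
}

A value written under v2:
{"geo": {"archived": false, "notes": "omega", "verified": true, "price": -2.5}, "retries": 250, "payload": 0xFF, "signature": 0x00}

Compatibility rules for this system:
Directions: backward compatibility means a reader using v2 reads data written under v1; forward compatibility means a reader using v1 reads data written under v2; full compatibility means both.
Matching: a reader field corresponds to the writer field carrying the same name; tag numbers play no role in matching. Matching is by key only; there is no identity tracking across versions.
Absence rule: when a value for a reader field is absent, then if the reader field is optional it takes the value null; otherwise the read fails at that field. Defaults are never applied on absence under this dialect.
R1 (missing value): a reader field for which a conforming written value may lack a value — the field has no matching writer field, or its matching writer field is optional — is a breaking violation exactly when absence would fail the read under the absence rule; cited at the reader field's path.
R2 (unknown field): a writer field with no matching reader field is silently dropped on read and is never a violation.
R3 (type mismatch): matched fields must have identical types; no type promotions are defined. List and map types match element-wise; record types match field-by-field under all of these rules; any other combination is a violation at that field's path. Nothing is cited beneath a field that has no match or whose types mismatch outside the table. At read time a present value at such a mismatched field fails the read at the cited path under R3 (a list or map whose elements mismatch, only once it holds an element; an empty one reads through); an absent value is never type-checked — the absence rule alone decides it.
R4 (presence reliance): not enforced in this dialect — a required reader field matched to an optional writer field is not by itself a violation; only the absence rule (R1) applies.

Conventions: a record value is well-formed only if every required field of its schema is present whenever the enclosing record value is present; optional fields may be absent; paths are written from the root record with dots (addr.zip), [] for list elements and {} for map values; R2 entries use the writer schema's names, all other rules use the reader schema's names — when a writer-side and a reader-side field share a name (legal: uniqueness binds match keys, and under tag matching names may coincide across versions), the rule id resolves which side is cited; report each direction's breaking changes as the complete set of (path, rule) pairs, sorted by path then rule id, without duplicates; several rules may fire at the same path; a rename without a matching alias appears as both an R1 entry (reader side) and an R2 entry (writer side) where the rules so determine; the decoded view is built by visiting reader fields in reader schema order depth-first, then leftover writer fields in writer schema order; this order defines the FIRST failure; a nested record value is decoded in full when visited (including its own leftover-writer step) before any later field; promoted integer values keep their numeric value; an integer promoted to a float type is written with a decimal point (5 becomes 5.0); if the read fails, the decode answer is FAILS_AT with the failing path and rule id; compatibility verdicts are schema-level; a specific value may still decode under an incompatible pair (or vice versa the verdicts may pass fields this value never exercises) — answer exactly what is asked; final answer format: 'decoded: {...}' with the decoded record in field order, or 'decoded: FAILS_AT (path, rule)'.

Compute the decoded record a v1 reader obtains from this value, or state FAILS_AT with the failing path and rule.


the writer's type comes first in each Invoice pair
decode walk for Invoice under reader schema v1:
  scores := null (missing; optional => null)
  geo.archived := false
  geo.notes := "omega"
  geo.verified := true
  geo.price := -2.5
  retries := 250
  primary := null (missing; optional => null)
  zip := null (missing; optional => null)
  payload := 0xFF
  checksum := null (missing; optional => null)
  writer signature: no reader field; dropped
  => decoded: {"scores": null, "geo": {"archived": false, "notes": "omega", "verified": true, "price": -2.5}, "retries": 250, "primary": null, "zip": null, "payload": 0xFF, "checksum": null}
the other Invoice changes do not affect what is asked:
  field primary in record Invoice: type bool changed to int32 (its default is dropped) -> schema-level compatibility only; this Invoice value's decode is unchanged
  added field signature to record Invoice: optional bytes, tag 22 (in v2 it sits last) -> no rule fires on it and the decoded Invoice view is identical with or without it
  field zip in record Invoice: type int32 changed to float64 (its default is dropped) -> schema-level compatibility only; this Invoice value's decode is unchanged

decoded: {"scores": null, "geo": {"archived": false, "notes": "omega", "verified": true, "price": -2.5}, "retries": 250, "primary": null, "zip": null, "payload": 0xFF, "checksum": null}
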